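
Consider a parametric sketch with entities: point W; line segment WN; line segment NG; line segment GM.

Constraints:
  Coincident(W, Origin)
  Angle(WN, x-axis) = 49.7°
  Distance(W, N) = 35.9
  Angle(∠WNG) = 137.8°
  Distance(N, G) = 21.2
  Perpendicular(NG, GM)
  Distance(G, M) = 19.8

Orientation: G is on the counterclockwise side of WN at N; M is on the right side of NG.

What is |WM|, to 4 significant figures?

64.91

W is at the origin; WN runs at 49.7° with length 35.9, so N = 35.9·(cos 49.7°, sin 49.7°) = (23.22, 27.38). ∠WNG = 137.8°, so NG runs at 49.7° + (180° − 137.8°) = 91.90° from the x-axis; with |NG| = 21.2, G = N + 21.2·(cos 91.90°, sin 91.90°) = (22.52, 48.57). NG is perpendicular to GM; with |GM| = 19.8 on the right of NG, M = G + 19.8·(0.9995, 0.03316) = (42.31, 49.22). Then |WM| = |M − W| = 64.91.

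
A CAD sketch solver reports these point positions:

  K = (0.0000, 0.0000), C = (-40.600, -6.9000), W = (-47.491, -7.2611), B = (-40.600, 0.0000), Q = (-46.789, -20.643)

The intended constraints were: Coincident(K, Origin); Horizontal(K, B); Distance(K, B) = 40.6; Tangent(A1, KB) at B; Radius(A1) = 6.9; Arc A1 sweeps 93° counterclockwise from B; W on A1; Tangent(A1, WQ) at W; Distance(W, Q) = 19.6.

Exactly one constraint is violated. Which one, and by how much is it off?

Distance(W, Q) = 19.6 — off by 6.20.

K = (0.00, 0.00) ✓; K.y = 0.00, B.y = 0.00 ✓; |KB| = 40.60 ✓; ∠(CB, BK) = 90.00° ✓; |CB| = 6.900 ✓; bearing(C→W) − bearing(C→B) = 93.00° ✓; |CW| = 6.900 ✓; ∠(CW, WQ) = 90.00° ✓; |WQ| = 13.40 ✗.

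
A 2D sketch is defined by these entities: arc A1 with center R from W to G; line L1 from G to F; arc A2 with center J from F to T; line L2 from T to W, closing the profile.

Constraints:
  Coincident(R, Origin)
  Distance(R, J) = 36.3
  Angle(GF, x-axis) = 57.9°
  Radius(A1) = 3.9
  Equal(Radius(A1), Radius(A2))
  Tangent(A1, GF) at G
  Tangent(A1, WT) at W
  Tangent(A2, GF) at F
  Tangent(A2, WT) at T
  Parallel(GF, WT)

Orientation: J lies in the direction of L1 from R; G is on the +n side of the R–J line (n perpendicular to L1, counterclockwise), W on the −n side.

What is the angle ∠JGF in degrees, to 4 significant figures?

6.132°

The slot axis is L1's direction at 57.9°, so u = (cos 57.9°, sin 57.9°) = (0.5314, 0.8471) and n = (−sin 57.9°, cos 57.9°) = (-0.8471, 0.5314). R is at the origin and J lies 36.3 along u from R, so J = 36.3·u = (19.29, 30.75). Tangency of A1 to both parallel lines with radius 3.9 puts G and W at R ± 3.9·n: G = (-3.304, 2.072), W = (3.304, -2.072). Equal radii place F and T the same way about J: F = J + 3.9·n = (15.99, 32.82), T = J − 3.9·n = (22.59, 28.68). Then cos ∠JGF = GJ·GF / (|GJ||GF|), giving 6.132°.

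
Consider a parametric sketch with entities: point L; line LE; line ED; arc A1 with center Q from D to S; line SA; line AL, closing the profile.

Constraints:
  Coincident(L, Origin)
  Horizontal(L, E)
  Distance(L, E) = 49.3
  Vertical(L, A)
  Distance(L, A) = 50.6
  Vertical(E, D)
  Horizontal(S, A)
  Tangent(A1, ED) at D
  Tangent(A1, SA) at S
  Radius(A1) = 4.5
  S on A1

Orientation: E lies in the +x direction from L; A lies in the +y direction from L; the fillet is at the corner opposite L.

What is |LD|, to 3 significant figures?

67.5

The virtual corner opposite L is at (49.3, 50.6). Since A1 is tangent to ED there, QD ⟂ ED and A1 meets SA tangentially, so QS is at right angles to SA, with radius 4.5, so the center Q sits 4.5 in from both sides at Q = (44.8, 46.1). That places the tangent points at D = (49.3, 46.1) on ED and S = (44.8, 50.6) on SA. Then |LD| = |D − L| = 67.5.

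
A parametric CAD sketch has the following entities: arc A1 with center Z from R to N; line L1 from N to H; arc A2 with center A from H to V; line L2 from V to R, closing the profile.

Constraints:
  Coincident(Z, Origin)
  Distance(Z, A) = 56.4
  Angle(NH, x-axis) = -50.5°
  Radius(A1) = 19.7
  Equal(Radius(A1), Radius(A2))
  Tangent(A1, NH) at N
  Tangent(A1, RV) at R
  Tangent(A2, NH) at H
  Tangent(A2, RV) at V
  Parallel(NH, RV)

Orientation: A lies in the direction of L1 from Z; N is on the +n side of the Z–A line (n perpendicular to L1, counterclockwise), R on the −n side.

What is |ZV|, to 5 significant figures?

59.742

Tangency of A1 to both parallel lines with radius 19.7 puts N and R at Z ± 19.7·n: N = (15.201, 12.531), R = (-15.201, -12.531). Equal radii place H and V the same way about A: H = A + 19.7·n = (51.076, -30.989), V = A − 19.7·n = (20.674, -56.050). Then |ZV| = |V − Z| = 59.742.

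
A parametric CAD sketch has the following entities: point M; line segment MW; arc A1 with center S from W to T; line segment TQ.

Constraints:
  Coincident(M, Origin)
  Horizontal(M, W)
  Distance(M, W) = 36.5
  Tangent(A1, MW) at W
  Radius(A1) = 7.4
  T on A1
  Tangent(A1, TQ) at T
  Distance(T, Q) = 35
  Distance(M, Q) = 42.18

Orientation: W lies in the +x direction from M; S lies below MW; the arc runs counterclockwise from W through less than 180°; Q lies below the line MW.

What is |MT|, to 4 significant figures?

29.92

M is at the origin; MW is horizontal with |MW| = 36.5 and W on the +x side, so W = (36.50, 0.000). A1 meets MW tangentially, so SW is at right angles to MW, so S = W + (0, -7.4) = (36.50, -7.400). Since ST ⟂ TQ (tangency), |SQ| = √(7.4² + 35.0²) = 35.77 regardless of where T sits on A1. So Q lies on both circle(M, 42.18) and circle(S, 35.77); the below-MW intersection is Q = (18.12, -38.09). T is the foot of the tangent from Q: T = (29.50, -4.993).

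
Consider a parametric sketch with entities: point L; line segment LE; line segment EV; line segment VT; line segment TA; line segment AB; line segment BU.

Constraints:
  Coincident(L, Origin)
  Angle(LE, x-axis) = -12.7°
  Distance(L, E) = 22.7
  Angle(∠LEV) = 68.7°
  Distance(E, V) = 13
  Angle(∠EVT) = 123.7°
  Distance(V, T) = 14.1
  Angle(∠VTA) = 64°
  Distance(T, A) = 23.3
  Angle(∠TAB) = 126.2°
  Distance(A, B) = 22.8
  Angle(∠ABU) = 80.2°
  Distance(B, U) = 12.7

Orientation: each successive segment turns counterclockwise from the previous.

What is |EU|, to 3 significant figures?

11.5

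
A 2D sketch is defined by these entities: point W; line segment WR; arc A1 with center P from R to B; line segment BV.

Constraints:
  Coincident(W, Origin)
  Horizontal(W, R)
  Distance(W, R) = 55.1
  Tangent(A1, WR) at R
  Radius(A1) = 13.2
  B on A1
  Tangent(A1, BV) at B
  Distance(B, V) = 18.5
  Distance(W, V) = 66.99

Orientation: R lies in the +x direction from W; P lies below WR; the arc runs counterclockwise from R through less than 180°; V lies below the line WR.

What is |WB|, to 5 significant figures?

49.779

W is at the origin; WR is horizontal with |WR| = 55.1 and R on the +x side, so R = (55.100, 0.0000). Since A1 is tangent to WR there, PR ⟂ WR, so P = R + (0, -13.2) = (55.100, -13.200). Since PB ⟂ BV (tangency), |PV| = √(13.2² + 18.5²) = 22.726 regardless of where B sits on A1. So V lies on both circle(W, 66.99) and circle(P, 22.726); the below-WR intersection is V = (56.572, -35.879). B is the foot of the tangent from V: B = (44.874, -21.547).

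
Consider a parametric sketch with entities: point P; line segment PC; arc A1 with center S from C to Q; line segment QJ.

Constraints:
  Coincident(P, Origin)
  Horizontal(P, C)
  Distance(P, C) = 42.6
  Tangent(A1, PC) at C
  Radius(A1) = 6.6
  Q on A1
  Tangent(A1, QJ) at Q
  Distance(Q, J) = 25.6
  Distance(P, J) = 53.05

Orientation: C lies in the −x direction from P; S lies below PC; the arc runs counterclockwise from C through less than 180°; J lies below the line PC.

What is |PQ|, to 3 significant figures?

49.7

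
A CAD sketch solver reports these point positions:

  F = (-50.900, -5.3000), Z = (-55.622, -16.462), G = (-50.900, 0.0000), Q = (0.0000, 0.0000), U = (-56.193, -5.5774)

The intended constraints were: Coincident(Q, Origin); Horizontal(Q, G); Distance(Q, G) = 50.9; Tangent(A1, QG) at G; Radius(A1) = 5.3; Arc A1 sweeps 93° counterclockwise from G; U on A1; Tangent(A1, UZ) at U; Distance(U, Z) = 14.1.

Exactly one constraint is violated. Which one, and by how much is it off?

Distance(U, Z) = 14.1 — off by 3.20.

Q = (0.00, 0.00) ✓; Q.y = 0.00, G.y = 0.00 ✓; |QG| = 50.90 ✓; ∠(FG, GQ) = 90.00° ✓; |FG| = 5.300 ✓; bearing(F→U) − bearing(F→G) = 93.00° ✓; |FU| = 5.300 ✓; ∠(FU, UZ) = 90.00° ✓; |UZ| = 10.90 ✗.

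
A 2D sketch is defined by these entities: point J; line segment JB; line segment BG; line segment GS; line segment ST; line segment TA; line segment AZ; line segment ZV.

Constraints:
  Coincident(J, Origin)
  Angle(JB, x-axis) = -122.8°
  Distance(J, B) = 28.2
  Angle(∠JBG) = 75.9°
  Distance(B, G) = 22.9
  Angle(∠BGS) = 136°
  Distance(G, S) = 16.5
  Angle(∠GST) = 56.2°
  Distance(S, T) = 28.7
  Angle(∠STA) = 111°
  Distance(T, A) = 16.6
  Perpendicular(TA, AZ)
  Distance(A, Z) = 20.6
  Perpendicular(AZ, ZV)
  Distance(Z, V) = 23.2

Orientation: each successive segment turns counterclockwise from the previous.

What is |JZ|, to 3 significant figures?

35.9

∠STA = 111.0° gives TA at -142° from the x-axis; with |TA| = 16.6, A = (-16.4, -19.5). The perpendicularity gives AZ at right angles to TA, so AZ runs at -51.9°; with |AZ| = 20.6, Z = (-3.65, -35.7). Then |JZ| = |Z − J| = 35.9.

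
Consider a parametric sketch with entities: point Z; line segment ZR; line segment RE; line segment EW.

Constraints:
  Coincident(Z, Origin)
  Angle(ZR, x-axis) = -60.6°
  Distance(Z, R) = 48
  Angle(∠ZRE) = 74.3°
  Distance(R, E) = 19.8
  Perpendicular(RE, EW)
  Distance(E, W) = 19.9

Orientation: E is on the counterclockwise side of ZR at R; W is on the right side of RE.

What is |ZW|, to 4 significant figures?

66.46

∠ZRE = 74.3°, so RE runs at -60.6° + (180° − 74.3°) = 45.10° from the x-axis; with |RE| = 19.8, E = R + 19.8·(cos 45.10°, sin 45.10°) = (37.54, -27.79). RE is perpendicular to EW; with |EW| = 19.9 on the right of RE, W = E + 19.9·(0.7083, -0.7059) = (51.64, -41.84). Then |ZW| = |W − Z| = 66.46.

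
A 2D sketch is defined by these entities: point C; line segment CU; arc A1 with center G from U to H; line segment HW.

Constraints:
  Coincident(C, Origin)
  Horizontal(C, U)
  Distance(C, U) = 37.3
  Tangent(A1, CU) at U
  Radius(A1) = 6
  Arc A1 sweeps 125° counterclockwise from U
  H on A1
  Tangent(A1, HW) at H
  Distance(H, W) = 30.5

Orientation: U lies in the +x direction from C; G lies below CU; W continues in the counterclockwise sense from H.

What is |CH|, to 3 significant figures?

33.7

The tangent condition forces GU to be normal to CU, so G = U + (0, -6) = (37.3, -6.00). On A1, U sits at bearing 90° from G; a 125° counterclockwise sweep puts H at bearing 215°, so H = G + 6.0·(cos 215°, sin 215°) = (32.4, -9.44). Then |CH| = |H − C| = 33.7.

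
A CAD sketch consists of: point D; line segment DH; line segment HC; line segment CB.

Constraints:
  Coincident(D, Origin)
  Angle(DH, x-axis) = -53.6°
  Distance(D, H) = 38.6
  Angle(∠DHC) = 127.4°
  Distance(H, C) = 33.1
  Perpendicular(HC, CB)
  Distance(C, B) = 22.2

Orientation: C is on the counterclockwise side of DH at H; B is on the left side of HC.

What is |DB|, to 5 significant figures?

57.175

D is at the origin; DH runs at -53.6° with length 38.6, so H = 38.6·(cos -53.6°, sin -53.6°) = (22.906, -31.069). ∠DHC = 127.4°, so HC runs at -53.6° + (180° − 127.4°) = -1.0000° from the x-axis; with |HC| = 33.1, C = H + 33.1·(cos -1.0000°, sin -1.0000°) = (56.001, -31.647). HC ⟂ CB; with |CB| = 22.2 on the left of HC, B = C + 22.2·(0.017452, 0.99985) = (56.388, -9.4500). Then |DB| = |B − D| = 57.175.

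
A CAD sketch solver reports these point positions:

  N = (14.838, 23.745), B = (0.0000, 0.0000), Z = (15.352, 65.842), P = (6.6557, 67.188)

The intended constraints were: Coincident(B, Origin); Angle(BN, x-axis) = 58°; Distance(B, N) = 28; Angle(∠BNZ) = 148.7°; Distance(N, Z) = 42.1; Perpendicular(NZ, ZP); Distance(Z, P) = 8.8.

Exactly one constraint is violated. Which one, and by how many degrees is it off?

Perpendicular(NZ, ZP) — off by 8.10°.

B = (0.00, 0.00) ✓; BN at 58.00° ✓; |BN| = 28.00 ✓; ∠BNZ = 148.7° ✓; |NZ| = 42.10 ✓; ∠(NZ, ZP) = 81.90° ✗; |ZP| = 8.800 ✓.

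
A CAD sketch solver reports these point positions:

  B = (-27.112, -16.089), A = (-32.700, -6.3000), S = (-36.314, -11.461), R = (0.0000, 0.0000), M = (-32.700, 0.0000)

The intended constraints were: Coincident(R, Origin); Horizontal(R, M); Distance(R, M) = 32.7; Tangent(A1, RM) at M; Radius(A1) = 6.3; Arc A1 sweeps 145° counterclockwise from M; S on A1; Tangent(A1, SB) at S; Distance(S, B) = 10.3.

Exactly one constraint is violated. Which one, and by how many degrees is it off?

Tangent(A1, SB) at S — off by 8.30°.

R = (0.00, 0.00) ✓; R.y = 0.00, M.y = 0.00 ✓; |RM| = 32.70 ✓; ∠(AM, MR) = 90.00° ✓; |AM| = 6.300 ✓; bearing(A→S) − bearing(A→M) = 145.0° ✓; |AS| = 6.301 ✓; ∠(AS, SB) = 81.70° ✗; |SB| = 10.30 ✓.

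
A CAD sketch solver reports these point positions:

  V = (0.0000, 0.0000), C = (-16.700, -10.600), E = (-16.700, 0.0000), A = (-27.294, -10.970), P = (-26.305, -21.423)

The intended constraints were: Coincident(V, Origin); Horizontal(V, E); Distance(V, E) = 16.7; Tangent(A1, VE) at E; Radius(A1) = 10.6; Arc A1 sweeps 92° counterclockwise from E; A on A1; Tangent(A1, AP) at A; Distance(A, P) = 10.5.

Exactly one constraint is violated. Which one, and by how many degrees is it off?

Tangent(A1, AP) at A — off by 3.40°.

V = (0.00, 0.00) ✓; V.y = 0.00, E.y = 0.00 ✓; |VE| = 16.70 ✓; ∠(CE, EV) = 90.00° ✓; |CE| = 10.60 ✓; bearing(C→A) − bearing(C→E) = 92.00° ✓; |CA| = 10.60 ✓; ∠(CA, AP) = 86.60° ✗; |AP| = 10.50 ✓.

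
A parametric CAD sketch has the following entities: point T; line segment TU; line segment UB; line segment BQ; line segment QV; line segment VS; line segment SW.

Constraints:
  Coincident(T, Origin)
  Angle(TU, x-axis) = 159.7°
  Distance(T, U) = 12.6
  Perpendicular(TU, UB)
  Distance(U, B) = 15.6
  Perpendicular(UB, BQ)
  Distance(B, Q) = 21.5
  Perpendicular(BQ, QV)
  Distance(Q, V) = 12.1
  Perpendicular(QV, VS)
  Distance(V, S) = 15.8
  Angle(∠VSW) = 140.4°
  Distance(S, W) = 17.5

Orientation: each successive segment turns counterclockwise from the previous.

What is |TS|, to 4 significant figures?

7.737

T is at the origin; TU runs at 159.7° with length 12.6, so U = (-11.82, 4.371). TU is perpendicular to UB, so UB runs at -110.3°; with |UB| = 15.6, B = (-17.23, -10.26). UB is perpendicular to BQ, so BQ runs at -20.30°; with |BQ| = 21.5, Q = (2.935, -17.72). BQ ⟂ QV, so QV runs at 69.70°; with |QV| = 12.1, V = (7.133, -6.370). QV is perpendicular to VS, so VS runs at 159.7°; with |VS| = 15.8, S = (-7.686, -0.8888). Then |TS| = |S − T| = 7.737.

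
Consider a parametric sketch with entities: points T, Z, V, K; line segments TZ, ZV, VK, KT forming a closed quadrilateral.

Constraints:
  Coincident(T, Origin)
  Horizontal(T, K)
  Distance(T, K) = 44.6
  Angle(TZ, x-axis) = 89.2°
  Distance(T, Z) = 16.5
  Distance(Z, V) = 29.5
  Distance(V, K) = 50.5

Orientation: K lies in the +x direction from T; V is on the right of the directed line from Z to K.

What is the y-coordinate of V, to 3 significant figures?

-12.7

T is at the origin; T and K share the same y with |TK| = 44.6 and K in +x, so K = (44.6, 0). TZ runs at 89.2° with |TZ| = 16.5, so Z = (0.230, 16.5). V is determined by |ZV| = 29.5 and |VK| = 50.5 together: it lies at the intersection of circle(Z, 29.5) and circle(K, 50.5). With |ZK| = 47.3, the foot of the radical line on ZK is 5.92 from Z and the perpendicular offset is √(29.5² − 5.92²) = 28.9. Taking the right-of-ZK solution: V = (-4.29, -12.7).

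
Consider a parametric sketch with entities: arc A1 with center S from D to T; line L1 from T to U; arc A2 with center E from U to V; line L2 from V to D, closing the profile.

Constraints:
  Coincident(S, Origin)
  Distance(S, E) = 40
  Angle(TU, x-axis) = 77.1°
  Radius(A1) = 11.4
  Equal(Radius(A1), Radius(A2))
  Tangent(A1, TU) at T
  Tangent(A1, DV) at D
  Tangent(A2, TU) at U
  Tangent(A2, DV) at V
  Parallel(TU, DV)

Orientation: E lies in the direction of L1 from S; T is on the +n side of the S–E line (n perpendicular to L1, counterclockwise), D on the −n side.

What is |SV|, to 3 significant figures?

41.6

The slot axis is L1's direction at 77.1°, so u = (cos 77.1°, sin 77.1°) = (0.223, 0.975) and n = (−sin 77.1°, cos 77.1°) = (-0.975, 0.223). S is at the origin and E lies 40.0 along u from S, so E = 40.0·u = (8.93, 39.0). Tangency of A1 to both parallel lines with radius 11.4 puts T and D at S ± 11.4·n: T = (-11.1, 2.55), D = (11.1, -2.55). Equal radii place U and V the same way about E: U = E + 11.4·n = (-2.18, 41.5), V = E − 11.4·n = (20.0, 36.4). Then |SV| = |V − S| = 41.6.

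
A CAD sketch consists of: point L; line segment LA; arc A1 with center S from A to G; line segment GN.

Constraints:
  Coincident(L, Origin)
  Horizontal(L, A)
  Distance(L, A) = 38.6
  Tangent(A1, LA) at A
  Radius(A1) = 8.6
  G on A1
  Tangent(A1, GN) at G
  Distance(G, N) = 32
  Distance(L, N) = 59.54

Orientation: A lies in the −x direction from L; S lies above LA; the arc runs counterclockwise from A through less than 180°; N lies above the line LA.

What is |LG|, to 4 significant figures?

32.85

L is at the origin; L and A share the same y with |LA| = 38.6 and A on the −x side, so A = (-38.60, 0.000). A1 meets LA tangentially, so SA is at right angles to LA, so S = A + (0, 8.6) = (-38.60, 8.600). Since SG ⟂ GN (tangency), |SN| = √(8.6² + 32.0²) = 33.14 regardless of where G sits on A1. So N lies on both circle(L, 59.54) and circle(S, 33.14); the above-LA intersection is N = (-42.71, 41.48). G is the foot of the tangent from N: G = (-30.64, 11.85).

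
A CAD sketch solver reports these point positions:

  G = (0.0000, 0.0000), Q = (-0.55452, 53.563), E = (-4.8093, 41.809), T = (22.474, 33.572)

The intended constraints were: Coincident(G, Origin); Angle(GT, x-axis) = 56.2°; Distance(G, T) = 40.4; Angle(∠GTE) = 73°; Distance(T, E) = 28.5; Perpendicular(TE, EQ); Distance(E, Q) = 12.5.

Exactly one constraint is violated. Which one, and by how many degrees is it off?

Perpendicular(TE, EQ) — off by 3.10°.

G = (0.00, 0.00) ✓; GT at 56.20° ✓; |GT| = 40.40 ✓; ∠GTE = 73.00° ✓; |TE| = 28.50 ✓; ∠(TE, EQ) = 93.10° ✗; |EQ| = 12.50 ✓.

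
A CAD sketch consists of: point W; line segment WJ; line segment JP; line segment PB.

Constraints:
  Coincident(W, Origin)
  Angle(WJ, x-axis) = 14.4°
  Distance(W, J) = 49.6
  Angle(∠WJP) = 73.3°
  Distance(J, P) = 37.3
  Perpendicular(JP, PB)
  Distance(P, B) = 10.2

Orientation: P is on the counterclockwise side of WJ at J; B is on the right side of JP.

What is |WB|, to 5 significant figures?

62.140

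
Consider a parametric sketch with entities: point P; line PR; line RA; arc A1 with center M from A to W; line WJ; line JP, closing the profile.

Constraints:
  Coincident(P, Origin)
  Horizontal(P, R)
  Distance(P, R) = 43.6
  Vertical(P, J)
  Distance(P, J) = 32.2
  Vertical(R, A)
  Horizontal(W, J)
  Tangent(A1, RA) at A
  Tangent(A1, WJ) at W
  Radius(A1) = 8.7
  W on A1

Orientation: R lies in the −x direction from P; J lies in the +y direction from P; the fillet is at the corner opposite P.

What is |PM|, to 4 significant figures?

42.07

P is at the origin; P and R share the same y with |PR| = 43.6 and R on the −x side, so R = (-43.60, 0.000). PJ is vertical with |PJ| = 32.2 and J on the +y side, so J = (0.000, 32.20). The virtual corner opposite P is at (-43.60, 32.20). Since A1 is tangent to RA there, MA ⟂ RA and tangency of A1 to WJ means the radius MW is perpendicular to WJ, with radius 8.7, so the center M sits 8.7 in from both sides at M = (-34.90, 23.50). Then |PM| = |M − P| = 42.07.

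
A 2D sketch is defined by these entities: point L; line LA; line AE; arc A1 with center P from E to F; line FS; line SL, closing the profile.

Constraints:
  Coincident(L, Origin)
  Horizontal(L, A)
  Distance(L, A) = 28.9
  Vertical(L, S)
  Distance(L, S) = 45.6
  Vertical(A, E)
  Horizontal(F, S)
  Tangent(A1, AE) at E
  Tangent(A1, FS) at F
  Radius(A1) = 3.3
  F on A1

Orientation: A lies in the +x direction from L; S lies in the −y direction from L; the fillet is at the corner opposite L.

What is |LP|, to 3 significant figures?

49.4

L is at the origin; L and A share the same y with |LA| = 28.9 and A on the +x side, so A = (28.9, 0.00). L and S share the same x with |LS| = 45.6 and S on the −y side, so S = (0.00, -45.6). The virtual corner opposite L is at (28.9, -45.6). Tangency of A1 to AE means the radius PE is perpendicular to AE and A1 meets FS tangentially, so PF is at right angles to FS, with radius 3.3, so the center P sits 3.3 in from both sides at P = (25.6, -42.3). Then |LP| = |P − L| = 49.4.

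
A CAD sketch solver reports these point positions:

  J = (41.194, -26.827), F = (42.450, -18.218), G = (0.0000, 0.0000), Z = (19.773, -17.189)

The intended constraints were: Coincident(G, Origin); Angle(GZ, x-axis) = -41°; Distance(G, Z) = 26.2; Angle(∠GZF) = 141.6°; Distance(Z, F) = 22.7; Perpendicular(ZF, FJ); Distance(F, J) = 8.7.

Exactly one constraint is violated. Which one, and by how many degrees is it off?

Perpendicular(ZF, FJ) — off by 5.70°.

G = (0.00, 0.00) ✓; GZ at -41.00° ✓; |GZ| = 26.20 ✓; ∠GZF = 141.6° ✓; |ZF| = 22.70 ✓; ∠(ZF, FJ) = 95.70° ✗; |FJ| = 8.700 ✓.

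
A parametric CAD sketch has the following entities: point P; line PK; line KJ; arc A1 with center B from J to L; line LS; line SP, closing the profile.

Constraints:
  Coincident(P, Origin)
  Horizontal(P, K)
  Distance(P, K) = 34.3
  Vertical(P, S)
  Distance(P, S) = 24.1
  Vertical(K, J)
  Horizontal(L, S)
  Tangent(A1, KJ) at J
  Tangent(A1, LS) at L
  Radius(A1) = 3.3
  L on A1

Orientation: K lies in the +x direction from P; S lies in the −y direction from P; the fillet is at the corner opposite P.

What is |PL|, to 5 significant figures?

39.266

P is at the origin; P and K share the same y with |PK| = 34.3 and K on the +x side, so K = (34.300, 0.0000). PS is vertical with |PS| = 24.1 and S on the −y side, so S = (0.0000, -24.100). The virtual corner opposite P is at (34.300, -24.100). The tangent condition forces BJ to be normal to KJ and A1 meets LS tangentially, so BL is at right angles to LS, with radius 3.3, so the center B sits 3.3 in from both sides at B = (31.000, -20.800). That places the tangent points at J = (34.300, -20.800) on KJ and L = (31.000, -24.100) on LS. Then |PL| = |L − P| = 39.266.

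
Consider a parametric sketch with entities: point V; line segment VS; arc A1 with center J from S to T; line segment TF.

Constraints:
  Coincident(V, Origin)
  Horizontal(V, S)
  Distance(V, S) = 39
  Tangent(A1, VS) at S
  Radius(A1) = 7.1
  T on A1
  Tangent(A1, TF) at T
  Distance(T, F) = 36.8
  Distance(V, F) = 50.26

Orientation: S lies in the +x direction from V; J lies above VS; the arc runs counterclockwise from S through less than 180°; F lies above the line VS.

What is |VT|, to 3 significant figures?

46.4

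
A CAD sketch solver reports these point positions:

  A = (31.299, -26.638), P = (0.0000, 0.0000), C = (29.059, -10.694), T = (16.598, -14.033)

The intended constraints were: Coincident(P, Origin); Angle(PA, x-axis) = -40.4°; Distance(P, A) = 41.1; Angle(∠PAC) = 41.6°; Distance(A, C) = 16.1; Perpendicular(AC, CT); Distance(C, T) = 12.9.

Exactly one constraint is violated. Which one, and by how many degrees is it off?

Perpendicular(AC, CT) — off by 7.00°.

P = (0.00, 0.00) ✓; PA at -40.40° ✓; |PA| = 41.10 ✓; ∠PAC = 41.60° ✓; |AC| = 16.10 ✓; ∠(AC, CT) = 97.00° ✗; |CT| = 12.90 ✓.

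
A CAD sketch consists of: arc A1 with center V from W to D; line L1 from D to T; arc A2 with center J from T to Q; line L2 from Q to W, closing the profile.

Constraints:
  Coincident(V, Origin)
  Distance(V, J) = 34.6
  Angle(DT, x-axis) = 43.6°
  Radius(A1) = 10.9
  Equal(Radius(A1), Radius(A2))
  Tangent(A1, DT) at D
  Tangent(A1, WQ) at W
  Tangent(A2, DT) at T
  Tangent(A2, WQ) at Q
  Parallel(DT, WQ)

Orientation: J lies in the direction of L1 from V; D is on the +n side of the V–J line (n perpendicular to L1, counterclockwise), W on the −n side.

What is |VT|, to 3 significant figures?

36.3

The slot axis is L1's direction at 43.6°, so u = (cos 43.6°, sin 43.6°) = (0.724, 0.690) and n = (−sin 43.6°, cos 43.6°) = (-0.690, 0.724). V is at the origin and J lies 34.6 along u from V, so J = 34.6·u = (25.1, 23.9). Tangency of A1 to both parallel lines with radius 10.9 puts D and W at V ± 10.9·n: D = (-7.52, 7.89), W = (7.52, -7.89). Equal radii place T and Q the same way about J: T = J + 10.9·n = (17.5, 31.8), Q = J − 10.9·n = (32.6, 16.0). Then |VT| = |T − V| = 36.3.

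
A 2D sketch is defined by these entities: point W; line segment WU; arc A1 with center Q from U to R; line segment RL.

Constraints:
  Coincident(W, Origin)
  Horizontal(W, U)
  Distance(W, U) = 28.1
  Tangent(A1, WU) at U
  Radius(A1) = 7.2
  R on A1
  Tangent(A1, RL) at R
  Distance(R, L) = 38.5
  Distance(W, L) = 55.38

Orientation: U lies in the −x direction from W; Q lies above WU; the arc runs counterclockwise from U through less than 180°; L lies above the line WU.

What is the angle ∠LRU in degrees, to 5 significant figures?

128.03°

Checks: |QU| = 7.200 ✓; |QR| = 7.200 ✓; ∠(QR, RL) = 90.00° ✓; |RL| = 38.50 ✓; |WL| = 55.38 ✓.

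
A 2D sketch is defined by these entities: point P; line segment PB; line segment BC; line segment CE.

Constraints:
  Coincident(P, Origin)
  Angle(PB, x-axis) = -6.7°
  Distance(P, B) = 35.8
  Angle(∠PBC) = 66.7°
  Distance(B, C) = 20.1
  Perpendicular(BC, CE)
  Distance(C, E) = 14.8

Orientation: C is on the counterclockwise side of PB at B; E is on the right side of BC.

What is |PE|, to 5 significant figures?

48.049

P is at the origin; PB runs at -6.7° with length 35.8, so B = 35.8·(cos -6.7°, sin -6.7°) = (35.556, -4.1768). ∠PBC = 66.7°, so BC runs at -6.7° + (180° − 66.7°) = 106.60° from the x-axis; with |BC| = 20.1, C = B + 20.1·(cos 106.60°, sin 106.60°) = (29.813, 15.085). The perpendicularity gives CE at right angles to BC; with |CE| = 14.8 on the right of BC, E = C + 14.8·(0.95832, 0.28569) = (43.996, 19.314). Then |PE| = |E − P| = 48.049.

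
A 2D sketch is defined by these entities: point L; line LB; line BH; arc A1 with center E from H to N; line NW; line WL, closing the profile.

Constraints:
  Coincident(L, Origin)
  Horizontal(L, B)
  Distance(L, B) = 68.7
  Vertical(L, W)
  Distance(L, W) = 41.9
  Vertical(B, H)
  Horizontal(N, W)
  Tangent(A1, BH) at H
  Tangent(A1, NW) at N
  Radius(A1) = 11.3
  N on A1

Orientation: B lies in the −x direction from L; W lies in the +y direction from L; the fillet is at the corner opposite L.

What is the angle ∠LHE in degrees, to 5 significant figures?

24.009°

L is at the origin; L and B share the same y with |LB| = 68.7 and B on the −x side, so B = (-68.700, 0.0000). L and W share the same x with |LW| = 41.9 and W on the +y side, so W = (0.0000, 41.900). The virtual corner opposite L is at (-68.700, 41.900). A1 meets BH tangentially, so EH is at right angles to BH and since A1 is tangent to NW there, EN ⟂ NW, with radius 11.3, so the center E sits 11.3 in from both sides at E = (-57.400, 30.600). That places the tangent points at H = (-68.700, 30.600) on BH and N = (-57.400, 41.900) on NW. Then cos ∠LHE = HL·HE / (|HL||HE|), giving 24.009°.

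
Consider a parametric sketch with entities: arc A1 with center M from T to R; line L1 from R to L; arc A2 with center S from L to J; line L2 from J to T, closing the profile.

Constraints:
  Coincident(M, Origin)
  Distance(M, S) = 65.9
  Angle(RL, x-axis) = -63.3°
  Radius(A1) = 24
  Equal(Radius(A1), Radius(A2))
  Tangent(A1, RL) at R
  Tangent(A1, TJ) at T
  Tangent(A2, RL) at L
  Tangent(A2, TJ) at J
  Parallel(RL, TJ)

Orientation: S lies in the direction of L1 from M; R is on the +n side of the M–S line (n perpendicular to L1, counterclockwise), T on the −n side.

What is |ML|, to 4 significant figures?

70.13

The slot axis is L1's direction at -63.3°, so u = (cos -63.3°, sin -63.3°) = (0.4493, -0.8934) and n = (−sin -63.3°, cos -63.3°) = (0.8934, 0.4493). M is at the origin and S lies 65.9 along u from M, so S = 65.9·u = (29.61, -58.87). Tangency of A1 to both parallel lines with radius 24.0 puts R and T at M ± 24.0·n: R = (21.44, 10.78), T = (-21.44, -10.78). Equal radii place L and J the same way about S: L = S + 24.0·n = (51.05, -48.09), J = S − 24.0·n = (8.169, -69.66). Then |ML| = |L − M| = 70.13.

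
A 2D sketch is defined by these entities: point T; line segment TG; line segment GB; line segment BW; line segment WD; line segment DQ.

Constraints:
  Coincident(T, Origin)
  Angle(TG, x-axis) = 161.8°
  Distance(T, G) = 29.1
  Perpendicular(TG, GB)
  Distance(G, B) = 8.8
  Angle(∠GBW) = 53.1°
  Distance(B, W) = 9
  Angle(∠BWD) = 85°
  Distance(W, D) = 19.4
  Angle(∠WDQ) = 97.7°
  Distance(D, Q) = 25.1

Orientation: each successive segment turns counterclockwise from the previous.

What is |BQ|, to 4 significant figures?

27.13

∠BWD = 85.0° gives WD at 113.7° from the x-axis; with |WD| = 19.4, D = (-29.67, 21.38). ∠WDQ = 97.7° gives DQ at -164.0° from the x-axis; with |DQ| = 25.1, Q = (-53.79, 14.46). Then |BQ| = |Q − B| = 27.13.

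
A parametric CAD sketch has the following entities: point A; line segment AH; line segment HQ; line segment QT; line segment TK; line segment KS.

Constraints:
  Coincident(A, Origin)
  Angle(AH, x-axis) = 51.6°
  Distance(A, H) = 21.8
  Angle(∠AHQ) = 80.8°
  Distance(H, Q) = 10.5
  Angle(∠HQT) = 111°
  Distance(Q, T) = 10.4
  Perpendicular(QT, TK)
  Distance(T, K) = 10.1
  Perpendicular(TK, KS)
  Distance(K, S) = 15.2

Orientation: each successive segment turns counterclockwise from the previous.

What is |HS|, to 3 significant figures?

1.08

A is at the origin; AH runs at 51.6° with length 21.8, so H = (13.5, 17.1). ∠AHQ = 80.8° gives HQ at 151° from the x-axis; with |HQ| = 10.5, Q = (4.38, 22.2). ∠HQT = 111.0° gives QT at -140° from the x-axis; with |QT| = 10.4, T = (-3.61, 15.5). QT is perpendicular to TK, so TK runs at -50.2°; with |TK| = 10.1, K = (2.85, 7.79). TK ⟂ KS, so KS runs at 39.8°; with |KS| = 15.2, S = (14.5, 17.5). Then |HS| = |S − H| = 1.08.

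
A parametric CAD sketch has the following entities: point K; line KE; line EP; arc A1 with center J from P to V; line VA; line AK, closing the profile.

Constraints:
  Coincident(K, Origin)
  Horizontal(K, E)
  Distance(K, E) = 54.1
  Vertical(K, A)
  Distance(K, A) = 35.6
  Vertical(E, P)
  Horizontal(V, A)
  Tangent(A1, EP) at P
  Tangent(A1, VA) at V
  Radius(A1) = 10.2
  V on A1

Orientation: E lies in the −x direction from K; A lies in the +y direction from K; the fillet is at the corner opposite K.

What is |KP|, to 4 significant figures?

59.77

K is at the origin; KE is horizontal with |KE| = 54.1 and E on the −x side, so E = (-54.10, 0.000). KA is vertical with |KA| = 35.6 and A on the +y side, so A = (0.000, 35.60). The virtual corner opposite K is at (-54.10, 35.60). Since A1 is tangent to EP there, JP ⟂ EP and the tangent condition forces JV to be normal to VA, with radius 10.2, so the center J sits 10.2 in from both sides at J = (-43.90, 25.40). That places the tangent points at P = (-54.10, 25.40) on EP and V = (-43.90, 35.60) on VA. Then |KP| = |P − K| = 59.77.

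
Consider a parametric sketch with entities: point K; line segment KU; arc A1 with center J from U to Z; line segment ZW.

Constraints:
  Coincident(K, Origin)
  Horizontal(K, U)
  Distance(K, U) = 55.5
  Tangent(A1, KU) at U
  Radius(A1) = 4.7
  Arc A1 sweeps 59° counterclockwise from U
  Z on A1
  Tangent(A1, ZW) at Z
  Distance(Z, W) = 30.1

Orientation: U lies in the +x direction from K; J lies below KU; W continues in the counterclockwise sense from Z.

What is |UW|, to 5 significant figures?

34.205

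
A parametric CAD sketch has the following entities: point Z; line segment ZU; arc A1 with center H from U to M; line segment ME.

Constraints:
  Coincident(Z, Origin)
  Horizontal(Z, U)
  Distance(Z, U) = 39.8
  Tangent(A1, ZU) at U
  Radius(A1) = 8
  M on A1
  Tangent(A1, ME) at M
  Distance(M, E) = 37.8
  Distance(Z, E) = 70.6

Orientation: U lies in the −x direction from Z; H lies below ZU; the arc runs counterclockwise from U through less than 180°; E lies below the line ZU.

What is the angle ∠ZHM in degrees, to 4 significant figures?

156.0°

Z is at the origin; Z and U share the same y with |ZU| = 39.8 and U on the −x side, so U = (-39.80, 0.000). Since A1 is tangent to ZU there, HU ⟂ ZU, so H = U + (0, -8) = (-39.80, -8.000). Since HM ⟂ ME (tangency), |HE| = √(8.0² + 37.8²) = 38.64 regardless of where M sits on A1. So E lies on both circle(Z, 70.6) and circle(H, 38.64); the below-ZU intersection is E = (-55.90, -43.12). M is the foot of the tangent from E: M = (-47.61, -6.245).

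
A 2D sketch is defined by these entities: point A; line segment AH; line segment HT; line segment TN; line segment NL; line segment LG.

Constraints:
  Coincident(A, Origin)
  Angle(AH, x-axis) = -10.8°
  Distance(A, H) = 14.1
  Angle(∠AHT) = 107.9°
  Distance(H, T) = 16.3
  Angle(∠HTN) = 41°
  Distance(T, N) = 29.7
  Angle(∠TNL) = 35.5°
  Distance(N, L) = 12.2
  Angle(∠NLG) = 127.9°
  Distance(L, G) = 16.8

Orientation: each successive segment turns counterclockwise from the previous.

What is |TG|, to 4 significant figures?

4.321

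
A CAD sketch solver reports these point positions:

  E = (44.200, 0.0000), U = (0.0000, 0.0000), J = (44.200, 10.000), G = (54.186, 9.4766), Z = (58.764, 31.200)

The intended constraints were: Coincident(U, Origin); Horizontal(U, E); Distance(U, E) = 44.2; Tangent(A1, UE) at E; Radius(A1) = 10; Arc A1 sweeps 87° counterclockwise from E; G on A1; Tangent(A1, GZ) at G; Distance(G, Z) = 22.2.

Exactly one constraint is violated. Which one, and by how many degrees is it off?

Tangent(A1, GZ) at G — off by 8.90°.

U = (0.00, 0.00) ✓; U.y = 0.00, E.y = 0.00 ✓; |UE| = 44.20 ✓; ∠(JE, EU) = 90.00° ✓; |JE| = 10.00 ✓; bearing(J→G) − bearing(J→E) = 87.00° ✓; |JG| = 10.00 ✓; ∠(JG, GZ) = 98.90° ✗; |GZ| = 22.20 ✓.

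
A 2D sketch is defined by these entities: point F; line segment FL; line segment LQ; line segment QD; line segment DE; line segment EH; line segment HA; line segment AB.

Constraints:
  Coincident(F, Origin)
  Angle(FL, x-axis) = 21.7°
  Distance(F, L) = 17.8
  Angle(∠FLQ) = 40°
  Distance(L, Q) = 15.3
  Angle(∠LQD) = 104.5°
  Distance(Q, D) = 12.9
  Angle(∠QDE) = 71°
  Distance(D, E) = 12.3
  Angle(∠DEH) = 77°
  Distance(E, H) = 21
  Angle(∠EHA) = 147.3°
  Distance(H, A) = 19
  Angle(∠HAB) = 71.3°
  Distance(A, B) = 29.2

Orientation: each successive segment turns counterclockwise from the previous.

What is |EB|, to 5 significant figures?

31.811

F is at the origin; FL runs at 21.7° with length 17.8, so L = (16.539, 6.5815). ∠FLQ = 40.0° gives LQ at 161.70° from the x-axis; with |LQ| = 15.3, Q = (2.0123, 11.386). ∠LQD = 104.5° gives QD at -122.80° from the x-axis; with |QD| = 12.9, D = (-4.9757, 0.54227). ∠QDE = 71.0° gives DE at -13.800° from the x-axis; with |DE| = 12.3, E = (6.9693, -2.3917). ∠DEH = 77.0° gives EH at 89.200° from the x-axis; with |EH| = 21.0, H = (7.2625, 18.606). ∠EHA = 147.3° gives HA at 121.90° from the x-axis; with |HA| = 19.0, A = (-2.7779, 34.737). ∠HAB = 71.3° gives AB at -129.40° from the x-axis; with |AB| = 29.2, B = (-21.312, 12.173). Then |EB| = |B − E| = 31.811.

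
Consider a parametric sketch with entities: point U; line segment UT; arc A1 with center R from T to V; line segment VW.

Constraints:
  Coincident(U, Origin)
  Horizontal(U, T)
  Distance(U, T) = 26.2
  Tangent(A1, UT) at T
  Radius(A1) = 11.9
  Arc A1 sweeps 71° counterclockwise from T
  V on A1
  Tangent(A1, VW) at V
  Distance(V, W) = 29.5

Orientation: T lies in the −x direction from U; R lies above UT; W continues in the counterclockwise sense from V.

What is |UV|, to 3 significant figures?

17.0

U is at the origin; U and T share the same y with |UT| = 26.2 and T on the −x side, so T = (-26.2, 0.00). Since A1 is tangent to UT there, RT ⟂ UT, so R = T + (0, 11.9) = (-26.2, 11.9). On A1, T sits at bearing -90° from R; a 71° counterclockwise sweep puts V at bearing -19°, so V = R + 11.9·(cos -19°, sin -19°) = (-14.9, 8.03). Then |UV| = |V − U| = 17.0.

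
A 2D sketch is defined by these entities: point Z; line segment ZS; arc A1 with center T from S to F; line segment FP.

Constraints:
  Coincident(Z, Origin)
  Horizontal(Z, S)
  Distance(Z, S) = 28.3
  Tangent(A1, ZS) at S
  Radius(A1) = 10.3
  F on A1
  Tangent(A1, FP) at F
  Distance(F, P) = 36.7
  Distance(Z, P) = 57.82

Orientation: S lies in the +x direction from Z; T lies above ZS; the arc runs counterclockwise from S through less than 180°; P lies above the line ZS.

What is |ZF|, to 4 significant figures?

40.31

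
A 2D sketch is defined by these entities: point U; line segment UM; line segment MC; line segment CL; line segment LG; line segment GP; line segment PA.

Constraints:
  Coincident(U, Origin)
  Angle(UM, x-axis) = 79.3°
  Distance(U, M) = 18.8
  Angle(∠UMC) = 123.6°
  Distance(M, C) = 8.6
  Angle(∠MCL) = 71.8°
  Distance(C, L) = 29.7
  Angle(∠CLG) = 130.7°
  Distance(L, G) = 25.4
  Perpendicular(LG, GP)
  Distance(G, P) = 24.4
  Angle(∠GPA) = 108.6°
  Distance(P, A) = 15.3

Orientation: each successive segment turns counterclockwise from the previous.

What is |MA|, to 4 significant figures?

22.59

U is at the origin; UM runs at 79.3° with length 18.8, so M = (3.491, 18.47). ∠UMC = 123.6° gives MC at 135.7° from the x-axis; with |MC| = 8.6, C = (-2.664, 24.48). ∠MCL = 71.8° gives CL at -116.1° from the x-axis; with |CL| = 29.7, L = (-15.73, -2.192). ∠CLG = 130.7° gives LG at -66.80° from the x-axis; with |LG| = 25.4, G = (-5.724, -25.54). The perpendicularity gives GP at right angles to LG, so GP runs at 23.20°; with |GP| = 24.4, P = (16.70, -15.93). ∠GPA = 108.6° gives PA at 94.60° from the x-axis; with |PA| = 15.3, A = (15.48, -0.6751). Then |MA| = |A − M| = 22.59.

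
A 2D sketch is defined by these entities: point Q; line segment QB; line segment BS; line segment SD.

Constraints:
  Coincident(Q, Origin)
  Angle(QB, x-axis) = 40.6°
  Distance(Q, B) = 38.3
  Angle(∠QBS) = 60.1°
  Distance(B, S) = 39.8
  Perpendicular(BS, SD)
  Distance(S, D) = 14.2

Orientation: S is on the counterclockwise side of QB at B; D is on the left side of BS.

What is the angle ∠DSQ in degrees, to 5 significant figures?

31.951°

Q is at the origin; QB runs at 40.6° with length 38.3, so B = 38.3·(cos 40.6°, sin 40.6°) = (29.080, 24.925). ∠QBS = 60.1°, so BS runs at 40.6° + (180° − 60.1°) = 160.50° from the x-axis; with |BS| = 39.8, S = B + 39.8·(cos 160.50°, sin 160.50°) = (-8.4370, 38.210). BS ⟂ SD; with |SD| = 14.2 on the left of BS, D = S + 14.2·(-0.33381, -0.94264) = (-13.177, 24.825). Then cos ∠DSQ = SD·SQ / (|SD||SQ|), giving 31.951°.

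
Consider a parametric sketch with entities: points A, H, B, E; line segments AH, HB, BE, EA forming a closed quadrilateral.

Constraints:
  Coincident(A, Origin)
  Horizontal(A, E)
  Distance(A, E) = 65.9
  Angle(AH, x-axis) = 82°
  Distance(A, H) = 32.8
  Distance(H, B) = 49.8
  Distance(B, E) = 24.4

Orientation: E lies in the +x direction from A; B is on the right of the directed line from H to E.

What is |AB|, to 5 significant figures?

41.527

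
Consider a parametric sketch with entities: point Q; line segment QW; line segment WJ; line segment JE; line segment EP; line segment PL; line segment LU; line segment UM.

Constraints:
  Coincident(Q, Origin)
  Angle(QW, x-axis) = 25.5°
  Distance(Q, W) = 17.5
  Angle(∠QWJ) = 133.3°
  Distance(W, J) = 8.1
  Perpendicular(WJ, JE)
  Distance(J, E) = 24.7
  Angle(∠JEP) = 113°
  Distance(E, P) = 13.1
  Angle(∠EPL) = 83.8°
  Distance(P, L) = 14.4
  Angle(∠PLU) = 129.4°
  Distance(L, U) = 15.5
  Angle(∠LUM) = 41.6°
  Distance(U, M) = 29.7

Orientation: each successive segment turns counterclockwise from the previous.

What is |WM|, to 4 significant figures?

32.89

∠PLU = 129.4° gives LU at 16.00° from the x-axis; with |LU| = 15.5, U = (12.95, 8.976). ∠LUM = 41.6° gives UM at 154.4° from the x-axis; with |UM| = 29.7, M = (-13.84, 21.81). Then |WM| = |M − W| = 32.89.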